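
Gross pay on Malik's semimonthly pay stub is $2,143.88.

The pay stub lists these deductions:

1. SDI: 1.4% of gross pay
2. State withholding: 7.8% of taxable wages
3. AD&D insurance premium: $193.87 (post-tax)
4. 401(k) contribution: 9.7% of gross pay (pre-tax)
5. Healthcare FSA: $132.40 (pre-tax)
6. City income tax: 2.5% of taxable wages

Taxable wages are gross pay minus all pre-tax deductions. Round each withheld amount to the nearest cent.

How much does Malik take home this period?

Healthcare FSA: $132.40
401(k) contribution: $2,143.88 × 0.097 = $207.96
Pre-tax total = $132.40 + $207.96 = $340.36
Taxable wages = $2,143.88 − $340.36 = $1,803.52
State withholding: $1,803.52 × 0.078 = $140.67
City income tax: $1,803.52 × 0.025 = $45.09
SDI: $2,143.88 × 0.014 = $30.01
AD&D insurance premium: $193.87
Total deductions = $132.40 + $207.96 + $140.67 + $45.09 + $30.01 + $193.87 = $750.00
Net pay = $2,143.88 − $750.00 = $1,393.88

$1,393.88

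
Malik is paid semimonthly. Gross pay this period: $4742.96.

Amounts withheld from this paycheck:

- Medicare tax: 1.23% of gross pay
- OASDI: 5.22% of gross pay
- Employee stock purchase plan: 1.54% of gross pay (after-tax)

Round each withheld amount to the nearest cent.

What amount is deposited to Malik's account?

OASDI: $4742.96 × 0.0522 = $247.58
Medicare tax: $4742.96 × 0.0123 = $58.34
Employee stock purchase plan: $4742.96 × 0.0154 = $73.04
Total deductions = $247.58 + $58.34 + $73.04 = $378.96
Net pay = $4742.96 − $378.96 = $4364.00

$4364.00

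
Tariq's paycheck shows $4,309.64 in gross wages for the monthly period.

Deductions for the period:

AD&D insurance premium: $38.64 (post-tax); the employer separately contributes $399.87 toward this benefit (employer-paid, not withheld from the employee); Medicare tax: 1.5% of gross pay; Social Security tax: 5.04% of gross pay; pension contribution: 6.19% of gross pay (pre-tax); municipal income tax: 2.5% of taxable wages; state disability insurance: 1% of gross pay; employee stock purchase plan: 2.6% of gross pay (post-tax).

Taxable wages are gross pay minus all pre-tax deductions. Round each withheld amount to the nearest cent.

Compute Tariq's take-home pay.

Pension contribution: $4,309.64 × 0.0619 = $266.77
Taxable wages = $4,309.64 − $266.77 = $4,042.87
Municipal income tax: $4,042.87 × 0.025 = $101.07
State disability insurance: $4,309.64 × 0.01 = $43.10
Medicare tax: $4,309.64 × 0.015 = $64.64
Social Security tax: $4,309.64 × 0.0504 = $217.21
Employee stock purchase plan: $4,309.64 × 0.026 = $112.05
AD&D insurance premium: $38.64
(Employer's $399.87 toward AD&D insurance premium is not withheld from the employee.)
Total deductions = $266.77 + $101.07 + $43.10 + $64.64 + $217.21 + $112.05 + $38.64 = $843.48
Net pay = $4,309.64 − $843.48 = $3,466.16

$3,466.16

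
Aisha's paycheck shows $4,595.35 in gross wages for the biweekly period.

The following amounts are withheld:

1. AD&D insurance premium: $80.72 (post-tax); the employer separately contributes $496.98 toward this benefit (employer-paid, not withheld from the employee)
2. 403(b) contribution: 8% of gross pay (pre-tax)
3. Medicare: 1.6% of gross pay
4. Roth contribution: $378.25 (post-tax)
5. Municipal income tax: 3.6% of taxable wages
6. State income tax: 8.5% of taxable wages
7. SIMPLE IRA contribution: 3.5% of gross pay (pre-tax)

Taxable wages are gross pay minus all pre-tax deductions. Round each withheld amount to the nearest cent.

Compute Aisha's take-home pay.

$3,042.29

403(b) contribution: $4,595.35 × 0.08 = $367.63
SIMPLE IRA contribution: $4,595.35 × 0.035 = $160.84
Pre-tax total = $367.63 + $160.84 = $528.47
Taxable wages = $4,595.35 − $528.47 = $4,066.88
State income tax: $4,066.88 × 0.085 = $345.68
Municipal income tax: $4,066.88 × 0.036 = $146.41
Medicare: $4,595.35 × 0.016 = $73.53
Roth contribution: $378.25
AD&D insurance premium: $80.72
(Employer's $496.98 toward AD&D insurance premium is not withheld from the employee.)
Total deductions = $367.63 + $160.84 + $345.68 + $146.41 + $73.53 + $378.25 + $80.72 = $1,553.06
Net pay = $4,595.35 − $1,553.06 = $3,042.29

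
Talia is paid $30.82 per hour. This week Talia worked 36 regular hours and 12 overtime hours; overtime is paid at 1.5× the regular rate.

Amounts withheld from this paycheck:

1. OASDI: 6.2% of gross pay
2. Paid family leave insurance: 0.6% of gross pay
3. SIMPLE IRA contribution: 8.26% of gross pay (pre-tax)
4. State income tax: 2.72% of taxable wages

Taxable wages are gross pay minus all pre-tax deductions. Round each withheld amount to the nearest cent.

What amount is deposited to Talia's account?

Regular pay: 36 × $30.82 = $1,109.52
Overtime pay: 12 × $30.82 × 1.5 = $554.76
Gross pay = $1,109.52 + $554.76 = $1,664.28
SIMPLE IRA contribution: $1,664.28 × 0.0826 = $137.47
Taxable wages = $1,664.28 − $137.47 = $1,526.81
State income tax: $1,526.81 × 0.0272 = $41.53
OASDI: $1,664.28 × 0.062 = $103.19
Paid family leave insurance: $1,664.28 × 0.006 = $9.99
Total deductions = $137.47 + $41.53 + $103.19 + $9.99 = $292.18
Net pay = $1,664.28 − $292.18 = $1,372.10

$1,372.10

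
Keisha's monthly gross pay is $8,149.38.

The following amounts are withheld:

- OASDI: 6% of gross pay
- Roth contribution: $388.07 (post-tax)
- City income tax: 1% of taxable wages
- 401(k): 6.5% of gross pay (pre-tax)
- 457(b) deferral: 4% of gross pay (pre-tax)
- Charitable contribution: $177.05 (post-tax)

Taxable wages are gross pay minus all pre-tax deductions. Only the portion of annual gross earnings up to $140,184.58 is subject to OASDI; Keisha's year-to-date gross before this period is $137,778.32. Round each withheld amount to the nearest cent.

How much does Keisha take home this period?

$6,511.25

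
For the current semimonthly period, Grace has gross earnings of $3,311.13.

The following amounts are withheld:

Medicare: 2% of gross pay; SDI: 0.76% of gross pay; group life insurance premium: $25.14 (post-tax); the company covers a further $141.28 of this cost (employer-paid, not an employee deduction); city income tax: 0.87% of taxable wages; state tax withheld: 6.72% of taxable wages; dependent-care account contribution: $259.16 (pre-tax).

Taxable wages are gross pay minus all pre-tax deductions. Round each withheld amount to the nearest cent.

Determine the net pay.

Dependent-care account contribution: $259.16
Taxable wages = $3,311.13 − $259.16 = $3,051.97
State tax withheld: $3,051.97 × 0.0672 = $205.09
City income tax: $3,051.97 × 0.0087 = $26.55
SDI: $3,311.13 × 0.0076 = $25.16
Medicare: $3,311.13 × 0.02 = $66.22
Group life insurance premium: $25.14
(Employer's $141.28 toward group life insurance premium is not withheld from the employee.)
Total deductions = $259.16 + $205.09 + $26.55 + $25.16 + $66.22 + $25.14 = $607.32
Net pay = $3,311.13 − $607.32 = $2,703.81

$2,703.81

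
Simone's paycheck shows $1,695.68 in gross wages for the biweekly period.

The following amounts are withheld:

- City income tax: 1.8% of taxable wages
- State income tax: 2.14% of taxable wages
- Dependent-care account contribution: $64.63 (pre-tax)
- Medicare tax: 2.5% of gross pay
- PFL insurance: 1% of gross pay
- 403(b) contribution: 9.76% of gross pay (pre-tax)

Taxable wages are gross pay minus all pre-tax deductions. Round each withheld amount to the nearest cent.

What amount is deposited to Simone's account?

Dependent-care account contribution: $64.63
403(b) contribution: $1,695.68 × 0.0976 = $165.50
Pre-tax total = $64.63 + $165.50 = $230.13
Taxable wages = $1,695.68 − $230.13 = $1,465.55
City income tax: $1,465.55 × 0.018 = $26.38
State income tax: $1,465.55 × 0.0214 = $31.36
Medicare tax: $1,695.68 × 0.025 = $42.39
PFL insurance: $1,695.68 × 0.01 = $16.96
Total deductions = $64.63 + $165.50 + $26.38 + $31.36 + $42.39 + $16.96 = $347.22
Net pay = $1,695.68 − $347.22 = $1,348.46

$1,348.46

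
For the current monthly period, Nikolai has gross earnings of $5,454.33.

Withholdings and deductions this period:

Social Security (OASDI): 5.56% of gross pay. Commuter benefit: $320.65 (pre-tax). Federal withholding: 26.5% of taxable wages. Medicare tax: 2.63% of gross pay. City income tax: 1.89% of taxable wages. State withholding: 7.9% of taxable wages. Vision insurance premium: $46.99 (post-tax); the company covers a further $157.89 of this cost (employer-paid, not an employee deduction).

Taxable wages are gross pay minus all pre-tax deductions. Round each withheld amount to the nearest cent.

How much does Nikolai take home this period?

Commuter benefit: $320.65
Taxable wages = $5,454.33 − $320.65 = $5,133.68
State withholding: $5,133.68 × 0.079 = $405.56
Federal withholding: $5,133.68 × 0.265 = $1,360.43
City income tax: $5,133.68 × 0.0189 = $97.03
Social Security (OASDI): $5,454.33 × 0.0556 = $303.26
Medicare tax: $5,454.33 × 0.0263 = $143.45
Vision insurance premium: $46.99
(Employer's $157.89 toward vision insurance premium is not withheld from the employee.)
Total deductions = $320.65 + $405.56 + $1,360.43 + $97.03 + $303.26 + $143.45 + $46.99 = $2,677.37
Net pay = $5,454.33 − $2,677.37 = $2,776.96

$2,776.96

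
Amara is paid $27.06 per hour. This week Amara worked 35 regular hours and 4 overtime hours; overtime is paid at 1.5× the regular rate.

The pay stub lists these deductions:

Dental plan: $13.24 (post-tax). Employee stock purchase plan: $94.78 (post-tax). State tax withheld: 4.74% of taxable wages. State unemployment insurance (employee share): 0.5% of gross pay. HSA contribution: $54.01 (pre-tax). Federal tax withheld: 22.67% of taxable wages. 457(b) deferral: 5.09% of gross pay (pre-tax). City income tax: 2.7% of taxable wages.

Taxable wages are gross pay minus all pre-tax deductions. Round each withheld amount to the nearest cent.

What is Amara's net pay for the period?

Regular pay: 35 × $27.06 = $947.10
Overtime pay: 4 × $27.06 × 1.5 = $162.36
Gross pay = $947.10 + $162.36 = $1,109.46
457(b) deferral: $1,109.46 × 0.0509 = $56.47
HSA contribution: $54.01
Pre-tax total = $56.47 + $54.01 = $110.48
Taxable wages = $1,109.46 − $110.48 = $998.98
State tax withheld: $998.98 × 0.0474 = $47.35
City income tax: $998.98 × 0.027 = $26.97
Federal tax withheld: $998.98 × 0.2267 = $226.47
State unemployment insurance (employee share): $1,109.46 × 0.005 = $5.55
Employee stock purchase plan: $94.78
Dental plan: $13.24
Total deductions = $56.47 + $54.01 + $47.35 + $26.97 + $226.47 + $5.55 + $94.78 + $13.24 = $524.84
Net pay = $1,109.46 − $524.84 = $584.62

$584.62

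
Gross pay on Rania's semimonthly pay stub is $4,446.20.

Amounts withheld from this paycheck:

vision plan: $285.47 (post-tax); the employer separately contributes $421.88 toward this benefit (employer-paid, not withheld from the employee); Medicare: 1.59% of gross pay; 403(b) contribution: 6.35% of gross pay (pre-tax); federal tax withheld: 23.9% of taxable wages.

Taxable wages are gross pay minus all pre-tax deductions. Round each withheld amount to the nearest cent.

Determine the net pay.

$2,812.55

403(b) contribution: $4,446.20 × 0.0635 = $282.33
Taxable wages = $4,446.20 − $282.33 = $4,163.87
Federal tax withheld: $4,163.87 × 0.239 = $995.16
Medicare: $4,446.20 × 0.0159 = $70.69
Vision plan: $285.47
(Employer's $421.88 toward vision plan is not withheld from the employee.)
Total deductions = $282.33 + $995.16 + $70.69 + $285.47 = $1,633.65
Net pay = $4,446.20 − $1,633.65 = $2,812.55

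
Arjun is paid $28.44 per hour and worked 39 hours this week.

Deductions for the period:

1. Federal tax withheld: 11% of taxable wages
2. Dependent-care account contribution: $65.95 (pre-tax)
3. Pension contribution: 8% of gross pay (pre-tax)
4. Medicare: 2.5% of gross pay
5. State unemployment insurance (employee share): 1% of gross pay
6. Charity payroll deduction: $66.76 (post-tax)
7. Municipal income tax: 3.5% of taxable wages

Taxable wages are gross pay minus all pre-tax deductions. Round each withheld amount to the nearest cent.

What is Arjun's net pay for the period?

Gross pay: 39 × $28.44 = $1109.16
Dependent-care account contribution: $65.95
Pension contribution: $1109.16 × 0.08 = $88.73
Pre-tax total = $65.95 + $88.73 = $154.68
Taxable wages = $1109.16 − $154.68 = $954.48
Federal tax withheld: $954.48 × 0.11 = $104.99
Municipal income tax: $954.48 × 0.035 = $33.41
State unemployment insurance (employee share): $1109.16 × 0.01 = $11.09
Medicare: $1109.16 × 0.025 = $27.73
Charity payroll deduction: $66.76
Total deductions = $65.95 + $88.73 + $104.99 + $33.41 + $11.09 + $27.73 + $66.76 = $398.66
Net pay = $1109.16 − $398.66 = $710.50

$710.50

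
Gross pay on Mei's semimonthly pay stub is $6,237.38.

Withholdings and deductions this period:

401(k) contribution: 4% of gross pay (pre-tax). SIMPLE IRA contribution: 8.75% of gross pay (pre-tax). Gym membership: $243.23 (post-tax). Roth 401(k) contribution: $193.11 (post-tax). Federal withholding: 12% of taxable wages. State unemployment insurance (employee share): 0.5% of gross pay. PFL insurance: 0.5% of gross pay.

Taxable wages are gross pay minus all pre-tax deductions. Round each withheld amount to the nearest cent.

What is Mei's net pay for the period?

401(k) contribution: $6,237.38 × 0.04 = $249.50
SIMPLE IRA contribution: $6,237.38 × 0.0875 = $545.77
Pre-tax total = $249.50 + $545.77 = $795.27
Taxable wages = $6,237.38 − $795.27 = $5,442.11
Federal withholding: $5,442.11 × 0.12 = $653.05
State unemployment insurance (employee share): $6,237.38 × 0.005 = $31.19
PFL insurance: $6,237.38 × 0.005 = $31.19
Roth 401(k) contribution: $193.11
Gym membership: $243.23
Total deductions = $249.50 + $545.77 + $653.05 + $31.19 + $31.19 + $193.11 + $243.23 = $1,947.04
Net pay = $6,237.38 − $1,947.04 = $4,290.34

$4,290.34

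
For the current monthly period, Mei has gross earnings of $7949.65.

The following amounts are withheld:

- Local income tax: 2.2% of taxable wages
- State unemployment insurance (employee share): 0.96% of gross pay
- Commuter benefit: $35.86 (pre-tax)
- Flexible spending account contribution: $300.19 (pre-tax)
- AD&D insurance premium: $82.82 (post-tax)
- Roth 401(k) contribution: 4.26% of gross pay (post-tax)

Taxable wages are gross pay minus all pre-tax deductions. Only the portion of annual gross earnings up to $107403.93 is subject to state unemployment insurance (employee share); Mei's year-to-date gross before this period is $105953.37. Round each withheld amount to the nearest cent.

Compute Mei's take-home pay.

$7010.69

Flexible spending account contribution: $300.19
Commuter benefit: $35.86
Pre-tax total = $300.19 + $35.86 = $336.05
Taxable wages = $7949.65 − $336.05 = $7613.60
Local income tax: $7613.60 × 0.022 = $167.50
State unemployment insurance (employee share): only $107403.93 − $105953.37 = $1450.56 of this check is subject → $1450.56 × 0.0096 = $13.93
AD&D insurance premium: $82.82
Roth 401(k) contribution: $7949.65 × 0.0426 = $338.66
Total deductions = $300.19 + $35.86 + $167.50 + $13.93 + $82.82 + $338.66 = $938.96
Net pay = $7949.65 − $938.96 = $7010.69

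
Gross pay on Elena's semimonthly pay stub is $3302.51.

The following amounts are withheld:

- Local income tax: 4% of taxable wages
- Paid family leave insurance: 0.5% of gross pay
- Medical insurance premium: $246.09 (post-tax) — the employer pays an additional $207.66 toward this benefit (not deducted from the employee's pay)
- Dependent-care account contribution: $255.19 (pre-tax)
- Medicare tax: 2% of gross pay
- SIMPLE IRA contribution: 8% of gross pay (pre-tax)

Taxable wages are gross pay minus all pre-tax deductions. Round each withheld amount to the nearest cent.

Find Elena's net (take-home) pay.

SIMPLE IRA contribution: $3302.51 × 0.08 = $264.20
Dependent-care account contribution: $255.19
Pre-tax total = $264.20 + $255.19 = $519.39
Taxable wages = $3302.51 − $519.39 = $2783.12
Local income tax: $2783.12 × 0.04 = $111.32
Medicare tax: $3302.51 × 0.02 = $66.05
Paid family leave insurance: $3302.51 × 0.005 = $16.51
Medical insurance premium: $246.09
(Employer's $207.66 toward medical insurance premium is not withheld from the employee.)
Total deductions = $264.20 + $255.19 + $111.32 + $66.05 + $16.51 + $246.09 = $959.36
Net pay = $3302.51 − $959.36 = $2343.15

$2343.15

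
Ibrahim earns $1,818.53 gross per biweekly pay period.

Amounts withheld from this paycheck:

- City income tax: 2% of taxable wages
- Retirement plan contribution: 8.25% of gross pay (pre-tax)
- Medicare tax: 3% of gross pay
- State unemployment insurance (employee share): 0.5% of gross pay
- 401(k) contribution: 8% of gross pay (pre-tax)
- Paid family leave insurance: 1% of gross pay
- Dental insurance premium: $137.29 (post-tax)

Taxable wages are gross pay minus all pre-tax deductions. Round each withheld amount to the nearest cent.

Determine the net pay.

$1,273.43

401(k) contribution: $1,818.53 × 0.08 = $145.48
Retirement plan contribution: $1,818.53 × 0.0825 = $150.03
Pre-tax total = $145.48 + $150.03 = $295.51
Taxable wages = $1,818.53 − $295.51 = $1,523.02
City income tax: $1,523.02 × 0.02 = $30.46
Medicare tax: $1,818.53 × 0.03 = $54.56
Paid family leave insurance: $1,818.53 × 0.01 = $18.19
State unemployment insurance (employee share): $1,818.53 × 0.005 = $9.09
Dental insurance premium: $137.29
Total deductions = $145.48 + $150.03 + $30.46 + $54.56 + $18.19 + $9.09 + $137.29 = $545.10
Net pay = $1,818.53 − $545.10 = $1,273.43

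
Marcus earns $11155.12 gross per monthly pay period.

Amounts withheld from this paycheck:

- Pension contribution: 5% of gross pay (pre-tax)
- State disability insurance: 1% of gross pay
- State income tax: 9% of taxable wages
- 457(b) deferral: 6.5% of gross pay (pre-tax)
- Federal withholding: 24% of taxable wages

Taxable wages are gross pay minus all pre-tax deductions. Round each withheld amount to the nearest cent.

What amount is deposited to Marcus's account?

457(b) deferral: $11155.12 × 0.065 = $725.08
Pension contribution: $11155.12 × 0.05 = $557.76
Pre-tax total = $725.08 + $557.76 = $1282.84
Taxable wages = $11155.12 − $1282.84 = $9872.28
State income tax: $9872.28 × 0.09 = $888.51
Federal withholding: $9872.28 × 0.24 = $2369.35
State disability insurance: $11155.12 × 0.01 = $111.55
Total deductions = $725.08 + $557.76 + $888.51 + $2369.35 + $111.55 = $4652.25
Net pay = $11155.12 − $4652.25 = $6502.87

$6502.87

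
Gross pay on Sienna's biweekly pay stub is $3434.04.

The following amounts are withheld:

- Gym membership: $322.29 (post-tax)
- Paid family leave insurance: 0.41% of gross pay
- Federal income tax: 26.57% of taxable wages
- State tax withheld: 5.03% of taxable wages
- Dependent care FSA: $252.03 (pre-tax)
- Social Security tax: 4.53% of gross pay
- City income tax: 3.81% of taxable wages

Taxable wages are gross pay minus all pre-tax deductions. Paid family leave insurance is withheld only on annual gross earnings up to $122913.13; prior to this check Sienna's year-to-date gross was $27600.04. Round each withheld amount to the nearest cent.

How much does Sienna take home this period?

$1563.33

Dependent care FSA: $252.03
Taxable wages = $3434.04 − $252.03 = $3182.01
State tax withheld: $3182.01 × 0.0503 = $160.06
Federal income tax: $3182.01 × 0.2657 = $845.46
City income tax: $3182.01 × 0.0381 = $121.23
Paid family leave insurance: cap not yet reached, full $3434.04 is subject → $3434.04 × 0.0041 = $14.08
Social Security tax: $3434.04 × 0.0453 = $155.56
Gym membership: $322.29
Total deductions = $252.03 + $160.06 + $845.46 + $121.23 + $14.08 + $155.56 + $322.29 = $1870.71
Net pay = $3434.04 − $1870.71 = $1563.33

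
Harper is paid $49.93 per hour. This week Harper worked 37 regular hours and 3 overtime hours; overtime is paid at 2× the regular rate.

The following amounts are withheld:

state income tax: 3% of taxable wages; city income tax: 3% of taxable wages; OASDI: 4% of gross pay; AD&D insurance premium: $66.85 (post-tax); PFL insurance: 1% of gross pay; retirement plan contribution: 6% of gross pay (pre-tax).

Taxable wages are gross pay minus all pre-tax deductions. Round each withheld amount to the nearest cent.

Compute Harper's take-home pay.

Regular pay: 37 × $49.93 = $1847.41
Overtime pay: 3 × $49.93 × 2 = $299.58
Gross pay = $1847.41 + $299.58 = $2146.99
Retirement plan contribution: $2146.99 × 0.06 = $128.82
Taxable wages = $2146.99 − $128.82 = $2018.17
City income tax: $2018.17 × 0.03 = $60.55
State income tax: $2018.17 × 0.03 = $60.55
OASDI: $2146.99 × 0.04 = $85.88
PFL insurance: $2146.99 × 0.01 = $21.47
AD&D insurance premium: $66.85
Total deductions = $128.82 + $60.55 + $60.55 + $85.88 + $21.47 + $66.85 = $424.12
Net pay = $2146.99 − $424.12 = $1722.87

$1722.87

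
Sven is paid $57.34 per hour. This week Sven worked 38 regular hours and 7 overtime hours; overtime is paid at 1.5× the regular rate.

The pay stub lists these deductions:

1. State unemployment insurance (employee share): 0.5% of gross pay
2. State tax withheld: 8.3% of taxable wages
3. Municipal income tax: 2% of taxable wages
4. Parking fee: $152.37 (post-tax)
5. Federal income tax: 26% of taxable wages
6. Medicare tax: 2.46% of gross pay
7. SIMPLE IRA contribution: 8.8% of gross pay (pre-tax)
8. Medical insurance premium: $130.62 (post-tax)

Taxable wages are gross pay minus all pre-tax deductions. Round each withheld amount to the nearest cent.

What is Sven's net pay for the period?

$1,250.29

Regular pay: 38 × $57.34 = $2,178.92
Overtime pay: 7 × $57.34 × 1.5 = $602.07
Gross pay = $2,178.92 + $602.07 = $2,780.99
SIMPLE IRA contribution: $2,780.99 × 0.088 = $244.73
Taxable wages = $2,780.99 − $244.73 = $2,536.26
Municipal income tax: $2,536.26 × 0.02 = $50.73
State tax withheld: $2,536.26 × 0.083 = $210.51
Federal income tax: $2,536.26 × 0.26 = $659.43
State unemployment insurance (employee share): $2,780.99 × 0.005 = $13.90
Medicare tax: $2,780.99 × 0.0246 = $68.41
Parking fee: $152.37
Medical insurance premium: $130.62
Total deductions = $244.73 + $50.73 + $210.51 + $659.43 + $13.90 + $68.41 + $152.37 + $130.62 = $1,530.70
Net pay = $2,780.99 − $1,530.70 = $1,250.29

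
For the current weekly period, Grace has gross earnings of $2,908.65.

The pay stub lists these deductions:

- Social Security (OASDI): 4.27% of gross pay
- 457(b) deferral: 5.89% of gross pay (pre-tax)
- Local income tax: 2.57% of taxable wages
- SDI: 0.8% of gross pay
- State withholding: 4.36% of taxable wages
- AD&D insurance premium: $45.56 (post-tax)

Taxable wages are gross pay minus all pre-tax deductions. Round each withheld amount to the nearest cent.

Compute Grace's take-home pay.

457(b) deferral: $2,908.65 × 0.0589 = $171.32
Taxable wages = $2,908.65 − $171.32 = $2,737.33
State withholding: $2,737.33 × 0.0436 = $119.35
Local income tax: $2,737.33 × 0.0257 = $70.35
SDI: $2,908.65 × 0.008 = $23.27
Social Security (OASDI): $2,908.65 × 0.0427 = $124.20
AD&D insurance premium: $45.56
Total deductions = $171.32 + $119.35 + $70.35 + $23.27 + $124.20 + $45.56 = $554.05
Net pay = $2,908.65 − $554.05 = $2,354.60

$2,354.60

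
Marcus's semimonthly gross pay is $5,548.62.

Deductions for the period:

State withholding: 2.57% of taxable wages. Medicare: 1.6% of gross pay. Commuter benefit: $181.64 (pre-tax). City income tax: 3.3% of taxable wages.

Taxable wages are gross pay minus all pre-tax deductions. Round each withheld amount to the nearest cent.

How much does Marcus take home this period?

Commuter benefit: $181.64
Taxable wages = $5,548.62 − $181.64 = $5,366.98
City income tax: $5,366.98 × 0.033 = $177.11
State withholding: $5,366.98 × 0.0257 = $137.93
Medicare: $5,548.62 × 0.016 = $88.78
Total deductions = $181.64 + $177.11 + $137.93 + $88.78 = $585.46
Net pay = $5,548.62 − $585.46 = $4,963.16

$4,963.16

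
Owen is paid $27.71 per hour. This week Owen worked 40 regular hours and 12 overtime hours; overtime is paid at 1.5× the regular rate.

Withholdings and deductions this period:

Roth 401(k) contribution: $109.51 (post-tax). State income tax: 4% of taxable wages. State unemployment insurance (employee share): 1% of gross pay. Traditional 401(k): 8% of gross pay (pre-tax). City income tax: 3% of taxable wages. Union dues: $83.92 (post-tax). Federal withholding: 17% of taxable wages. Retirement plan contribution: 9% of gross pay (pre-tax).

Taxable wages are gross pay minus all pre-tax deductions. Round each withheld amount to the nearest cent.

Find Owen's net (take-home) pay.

$804.31

Regular pay: 40 × $27.71 = $1,108.40
Overtime pay: 12 × $27.71 × 1.5 = $498.78
Gross pay = $1,108.40 + $498.78 = $1,607.18
Retirement plan contribution: $1,607.18 × 0.09 = $144.65
Traditional 401(k): $1,607.18 × 0.08 = $128.57
Pre-tax total = $144.65 + $128.57 = $273.22
Taxable wages = $1,607.18 − $273.22 = $1,333.96
City income tax: $1,333.96 × 0.03 = $40.02
Federal withholding: $1,333.96 × 0.17 = $226.77
State income tax: $1,333.96 × 0.04 = $53.36
State unemployment insurance (employee share): $1,607.18 × 0.01 = $16.07
Union dues: $83.92
Roth 401(k) contribution: $109.51
Total deductions = $144.65 + $128.57 + $40.02 + $226.77 + $53.36 + $16.07 + $83.92 + $109.51 = $802.87
Net pay = $1,607.18 − $802.87 = $804.31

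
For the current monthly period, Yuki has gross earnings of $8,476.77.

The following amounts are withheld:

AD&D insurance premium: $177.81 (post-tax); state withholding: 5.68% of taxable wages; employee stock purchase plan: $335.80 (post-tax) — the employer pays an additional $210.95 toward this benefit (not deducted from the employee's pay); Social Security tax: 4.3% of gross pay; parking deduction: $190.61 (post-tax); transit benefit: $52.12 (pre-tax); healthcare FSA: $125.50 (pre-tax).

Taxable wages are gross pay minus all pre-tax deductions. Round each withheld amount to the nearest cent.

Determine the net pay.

$6,759.04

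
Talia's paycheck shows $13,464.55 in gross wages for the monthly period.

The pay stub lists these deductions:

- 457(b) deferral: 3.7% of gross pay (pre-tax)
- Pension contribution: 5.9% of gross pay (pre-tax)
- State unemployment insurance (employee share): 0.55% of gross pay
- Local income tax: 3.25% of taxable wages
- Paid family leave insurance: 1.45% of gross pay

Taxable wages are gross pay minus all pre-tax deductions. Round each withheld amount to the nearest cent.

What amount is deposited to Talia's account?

$11,507.06

Pension contribution: $13,464.55 × 0.059 = $794.41
457(b) deferral: $13,464.55 × 0.037 = $498.19
Pre-tax total = $794.41 + $498.19 = $1,292.60
Taxable wages = $13,464.55 − $1,292.60 = $12,171.95
Local income tax: $12,171.95 × 0.0325 = $395.59
State unemployment insurance (employee share): $13,464.55 × 0.0055 = $74.06
Paid family leave insurance: $13,464.55 × 0.0145 = $195.24
Total deductions = $794.41 + $498.19 + $395.59 + $74.06 + $195.24 = $1,957.49
Net pay = $13,464.55 − $1,957.49 = $11,507.06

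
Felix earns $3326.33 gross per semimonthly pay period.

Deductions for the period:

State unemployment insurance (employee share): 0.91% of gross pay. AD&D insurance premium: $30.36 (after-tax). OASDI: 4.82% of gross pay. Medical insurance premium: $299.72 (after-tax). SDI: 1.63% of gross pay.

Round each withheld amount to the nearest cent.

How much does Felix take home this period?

$2751.43

OASDI: $3326.33 × 0.0482 = $160.33
State unemployment insurance (employee share): $3326.33 × 0.0091 = $30.27
SDI: $3326.33 × 0.0163 = $54.22
AD&D insurance premium: $30.36
Medical insurance premium: $299.72
Total deductions = $160.33 + $30.27 + $54.22 + $30.36 + $299.72 = $574.90
Net pay = $3326.33 − $574.90 = $2751.43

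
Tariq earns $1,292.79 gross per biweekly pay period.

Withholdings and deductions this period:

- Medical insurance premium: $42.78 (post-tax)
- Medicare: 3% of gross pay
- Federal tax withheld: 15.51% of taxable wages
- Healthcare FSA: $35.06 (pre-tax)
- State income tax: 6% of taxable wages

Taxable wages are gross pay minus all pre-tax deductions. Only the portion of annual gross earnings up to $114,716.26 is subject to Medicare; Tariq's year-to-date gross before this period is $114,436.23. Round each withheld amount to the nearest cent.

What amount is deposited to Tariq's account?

Healthcare FSA: $35.06
Taxable wages = $1,292.79 − $35.06 = $1,257.73
State income tax: $1,257.73 × 0.06 = $75.46
Federal tax withheld: $1,257.73 × 0.1551 = $195.07
Medicare: only $114,716.26 − $114,436.23 = $280.03 of this check is subject → $280.03 × 0.03 = $8.40
Medical insurance premium: $42.78
Total deductions = $35.06 + $75.46 + $195.07 + $8.40 + $42.78 = $356.77
Net pay = $1,292.79 − $356.77 = $936.02

$936.02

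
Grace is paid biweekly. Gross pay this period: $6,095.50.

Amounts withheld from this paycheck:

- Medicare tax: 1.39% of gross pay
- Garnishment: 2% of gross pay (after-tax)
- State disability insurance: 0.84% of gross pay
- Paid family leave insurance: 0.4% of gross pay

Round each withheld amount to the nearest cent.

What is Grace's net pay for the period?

Paid family leave insurance: $6,095.50 × 0.004 = $24.38
Medicare tax: $6,095.50 × 0.0139 = $84.73
State disability insurance: $6,095.50 × 0.0084 = $51.20
Garnishment: $6,095.50 × 0.02 = $121.91
Total deductions = $24.38 + $84.73 + $51.20 + $121.91 = $282.22
Net pay = $6,095.50 − $282.22 = $5,813.28

$5,813.28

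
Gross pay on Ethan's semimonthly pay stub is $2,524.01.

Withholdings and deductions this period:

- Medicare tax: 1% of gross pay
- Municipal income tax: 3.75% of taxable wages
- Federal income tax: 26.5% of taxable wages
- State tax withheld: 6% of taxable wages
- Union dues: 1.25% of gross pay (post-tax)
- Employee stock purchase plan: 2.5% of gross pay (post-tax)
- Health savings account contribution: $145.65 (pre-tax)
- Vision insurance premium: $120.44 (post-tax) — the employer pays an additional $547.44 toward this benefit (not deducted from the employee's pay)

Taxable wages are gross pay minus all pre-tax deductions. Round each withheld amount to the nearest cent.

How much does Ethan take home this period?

Health savings account contribution: $145.65
Taxable wages = $2,524.01 − $145.65 = $2,378.36
State tax withheld: $2,378.36 × 0.06 = $142.70
Municipal income tax: $2,378.36 × 0.0375 = $89.19
Federal income tax: $2,378.36 × 0.265 = $630.27
Medicare tax: $2,524.01 × 0.01 = $25.24
Union dues: $2,524.01 × 0.0125 = $31.55
Employee stock purchase plan: $2,524.01 × 0.025 = $63.10
Vision insurance premium: $120.44
(Employer's $547.44 toward vision insurance premium is not withheld from the employee.)
Total deductions = $145.65 + $142.70 + $89.19 + $630.27 + $25.24 + $31.55 + $63.10 + $120.44 = $1,248.14
Net pay = $2,524.01 − $1,248.14 = $1,275.87

$1,275.87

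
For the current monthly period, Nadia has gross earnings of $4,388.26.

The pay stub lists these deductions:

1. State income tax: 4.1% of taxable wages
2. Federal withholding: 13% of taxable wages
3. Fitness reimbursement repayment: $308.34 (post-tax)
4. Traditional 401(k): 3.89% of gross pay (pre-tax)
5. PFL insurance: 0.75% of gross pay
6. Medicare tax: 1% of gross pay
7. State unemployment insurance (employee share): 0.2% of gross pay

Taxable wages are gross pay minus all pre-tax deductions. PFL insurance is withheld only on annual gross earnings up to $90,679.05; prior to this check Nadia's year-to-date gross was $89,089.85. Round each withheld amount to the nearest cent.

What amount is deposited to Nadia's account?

$3,123.44

Traditional 401(k): $4,388.26 × 0.0389 = $170.70
Taxable wages = $4,388.26 − $170.70 = $4,217.56
State income tax: $4,217.56 × 0.041 = $172.92
Federal withholding: $4,217.56 × 0.13 = $548.28
PFL insurance: only $90,679.05 − $89,089.85 = $1,589.20 of this check is subject → $1,589.20 × 0.0075 = $11.92
State unemployment insurance (employee share): $4,388.26 × 0.002 = $8.78
Medicare tax: $4,388.26 × 0.01 = $43.88
Fitness reimbursement repayment: $308.34
Total deductions = $170.70 + $172.92 + $548.28 + $11.92 + $8.78 + $43.88 + $308.34 = $1,264.82
Net pay = $4,388.26 − $1,264.82 = $3,123.44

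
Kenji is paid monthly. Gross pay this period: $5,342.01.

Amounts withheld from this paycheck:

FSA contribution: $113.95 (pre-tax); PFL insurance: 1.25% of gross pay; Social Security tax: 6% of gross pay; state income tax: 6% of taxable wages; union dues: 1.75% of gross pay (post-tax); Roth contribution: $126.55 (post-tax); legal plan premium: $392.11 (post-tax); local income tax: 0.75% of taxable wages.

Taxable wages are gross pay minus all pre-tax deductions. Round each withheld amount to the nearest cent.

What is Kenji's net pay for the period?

FSA contribution: $113.95
Taxable wages = $5,342.01 − $113.95 = $5,228.06
State income tax: $5,228.06 × 0.06 = $313.68
Local income tax: $5,228.06 × 0.0075 = $39.21
PFL insurance: $5,342.01 × 0.0125 = $66.78
Social Security tax: $5,342.01 × 0.06 = $320.52
Legal plan premium: $392.11
Union dues: $5,342.01 × 0.0175 = $93.49
Roth contribution: $126.55
Total deductions = $113.95 + $313.68 + $39.21 + $66.78 + $320.52 + $392.11 + $93.49 + $126.55 = $1,466.29
Net pay = $5,342.01 − $1,466.29 = $3,875.72

$3,875.72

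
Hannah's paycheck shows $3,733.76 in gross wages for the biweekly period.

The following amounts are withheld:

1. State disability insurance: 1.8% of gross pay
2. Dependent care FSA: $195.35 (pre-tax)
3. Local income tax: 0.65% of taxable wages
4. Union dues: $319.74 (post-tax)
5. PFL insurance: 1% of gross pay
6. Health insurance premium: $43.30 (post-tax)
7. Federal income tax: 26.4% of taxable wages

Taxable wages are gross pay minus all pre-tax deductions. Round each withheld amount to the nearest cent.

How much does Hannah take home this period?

Dependent care FSA: $195.35
Taxable wages = $3,733.76 − $195.35 = $3,538.41
Federal income tax: $3,538.41 × 0.264 = $934.14
Local income tax: $3,538.41 × 0.0065 = $23.00
PFL insurance: $3,733.76 × 0.01 = $37.34
State disability insurance: $3,733.76 × 0.018 = $67.21
Health insurance premium: $43.30
Union dues: $319.74
Total deductions = $195.35 + $934.14 + $23.00 + $37.34 + $67.21 + $43.30 + $319.74 = $1,620.08
Net pay = $3,733.76 − $1,620.08 = $2,113.68

$2,113.68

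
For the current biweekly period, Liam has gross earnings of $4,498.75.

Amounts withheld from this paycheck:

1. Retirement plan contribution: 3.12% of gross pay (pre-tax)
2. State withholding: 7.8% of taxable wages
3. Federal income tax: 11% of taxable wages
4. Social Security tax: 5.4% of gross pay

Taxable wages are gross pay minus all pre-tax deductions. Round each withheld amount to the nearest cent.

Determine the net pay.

Retirement plan contribution: $4,498.75 × 0.0312 = $140.36
Taxable wages = $4,498.75 − $140.36 = $4,358.39
Federal income tax: $4,358.39 × 0.11 = $479.42
State withholding: $4,358.39 × 0.078 = $339.95
Social Security tax: $4,498.75 × 0.054 = $242.93
Total deductions = $140.36 + $479.42 + $339.95 + $242.93 = $1,202.66
Net pay = $4,498.75 − $1,202.66 = $3,296.09

$3,296.09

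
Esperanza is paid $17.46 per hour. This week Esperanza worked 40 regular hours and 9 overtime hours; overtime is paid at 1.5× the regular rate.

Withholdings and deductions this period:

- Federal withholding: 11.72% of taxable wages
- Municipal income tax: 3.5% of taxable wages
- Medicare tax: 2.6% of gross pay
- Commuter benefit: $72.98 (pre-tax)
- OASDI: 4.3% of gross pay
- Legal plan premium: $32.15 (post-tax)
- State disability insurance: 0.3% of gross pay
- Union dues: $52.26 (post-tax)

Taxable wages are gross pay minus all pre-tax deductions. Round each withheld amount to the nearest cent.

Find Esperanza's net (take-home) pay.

Regular pay: 40 × $17.46 = $698.40
Overtime pay: 9 × $17.46 × 1.5 = $235.71
Gross pay = $698.40 + $235.71 = $934.11
Commuter benefit: $72.98
Taxable wages = $934.11 − $72.98 = $861.13
Federal withholding: $861.13 × 0.1172 = $100.92
Municipal income tax: $861.13 × 0.035 = $30.14
OASDI: $934.11 × 0.043 = $40.17
State disability insurance: $934.11 × 0.003 = $2.80
Medicare tax: $934.11 × 0.026 = $24.29
Legal plan premium: $32.15
Union dues: $52.26
Total deductions = $72.98 + $100.92 + $30.14 + $40.17 + $2.80 + $24.29 + $32.15 + $52.26 = $355.71
Net pay = $934.11 − $355.71 = $578.40

$578.40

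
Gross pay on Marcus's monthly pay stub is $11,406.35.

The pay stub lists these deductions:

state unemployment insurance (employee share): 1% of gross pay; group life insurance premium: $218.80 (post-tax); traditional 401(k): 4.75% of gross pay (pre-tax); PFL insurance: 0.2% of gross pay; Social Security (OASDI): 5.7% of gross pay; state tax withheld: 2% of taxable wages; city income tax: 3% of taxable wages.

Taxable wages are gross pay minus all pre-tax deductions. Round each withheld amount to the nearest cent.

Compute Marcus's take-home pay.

Traditional 401(k): $11,406.35 × 0.0475 = $541.80
Taxable wages = $11,406.35 − $541.80 = $10,864.55
State tax withheld: $10,864.55 × 0.02 = $217.29
City income tax: $10,864.55 × 0.03 = $325.94
PFL insurance: $11,406.35 × 0.002 = $22.81
Social Security (OASDI): $11,406.35 × 0.057 = $650.16
State unemployment insurance (employee share): $11,406.35 × 0.01 = $114.06
Group life insurance premium: $218.80
Total deductions = $541.80 + $217.29 + $325.94 + $22.81 + $650.16 + $114.06 + $218.80 = $2,090.86
Net pay = $11,406.35 − $2,090.86 = $9,315.49

$9,315.49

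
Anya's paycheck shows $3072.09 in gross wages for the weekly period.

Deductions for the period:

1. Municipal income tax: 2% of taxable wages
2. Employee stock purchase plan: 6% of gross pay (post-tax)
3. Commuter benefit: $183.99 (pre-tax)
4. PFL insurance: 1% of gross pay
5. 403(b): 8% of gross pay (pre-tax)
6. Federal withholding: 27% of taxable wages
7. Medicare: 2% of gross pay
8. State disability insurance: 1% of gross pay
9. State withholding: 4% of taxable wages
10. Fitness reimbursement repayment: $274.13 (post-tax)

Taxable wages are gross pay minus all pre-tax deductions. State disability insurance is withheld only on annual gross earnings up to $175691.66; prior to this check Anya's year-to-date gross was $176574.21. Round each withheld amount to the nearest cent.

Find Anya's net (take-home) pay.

$1219.74

Commuter benefit: $183.99
403(b): $3072.09 × 0.08 = $245.77
Pre-tax total = $183.99 + $245.77 = $429.76
Taxable wages = $3072.09 − $429.76 = $2642.33
Federal withholding: $2642.33 × 0.27 = $713.43
Municipal income tax: $2642.33 × 0.02 = $52.85
State withholding: $2642.33 × 0.04 = $105.69
Medicare: $3072.09 × 0.02 = $61.44
State disability insurance: annual cap $175691.66 already reached (YTD $176574.21), so $0.00
PFL insurance: $3072.09 × 0.01 = $30.72
Fitness reimbursement repayment: $274.13
Employee stock purchase plan: $3072.09 × 0.06 = $184.33
Total deductions = $183.99 + $245.77 + $713.43 + $52.85 + $105.69 + $61.44 + $0.00 + $30.72 + $274.13 + $184.33 = $1852.35
Net pay = $3072.09 − $1852.35 = $1219.74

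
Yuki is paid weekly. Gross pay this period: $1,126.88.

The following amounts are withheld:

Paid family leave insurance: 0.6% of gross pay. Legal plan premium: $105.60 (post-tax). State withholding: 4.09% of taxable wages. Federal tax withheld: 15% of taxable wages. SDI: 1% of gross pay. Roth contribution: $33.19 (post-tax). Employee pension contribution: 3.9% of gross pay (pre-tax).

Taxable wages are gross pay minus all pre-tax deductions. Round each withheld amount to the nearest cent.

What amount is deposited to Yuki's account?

Employee pension contribution: $1,126.88 × 0.039 = $43.95
Taxable wages = $1,126.88 − $43.95 = $1,082.93
State withholding: $1,082.93 × 0.0409 = $44.29
Federal tax withheld: $1,082.93 × 0.15 = $162.44
Paid family leave insurance: $1,126.88 × 0.006 = $6.76
SDI: $1,126.88 × 0.01 = $11.27
Roth contribution: $33.19
Legal plan premium: $105.60
Total deductions = $43.95 + $44.29 + $162.44 + $6.76 + $11.27 + $33.19 + $105.60 = $407.50
Net pay = $1,126.88 − $407.50 = $719.38

$719.38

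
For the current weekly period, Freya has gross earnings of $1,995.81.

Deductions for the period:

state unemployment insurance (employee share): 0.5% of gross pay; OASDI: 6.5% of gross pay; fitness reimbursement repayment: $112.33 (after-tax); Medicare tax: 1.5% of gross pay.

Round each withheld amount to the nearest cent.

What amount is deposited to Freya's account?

$1,713.83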